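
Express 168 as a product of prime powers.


168 / 2 = 84
84 / 2 = 42
42 / 2 = 21
21 / 3 = 7
7 / 7 = 1
168 = 2^3 × 3 × 7


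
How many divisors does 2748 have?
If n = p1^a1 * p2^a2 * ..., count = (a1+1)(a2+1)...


2748 = 2^2 × 3^1 × 229^1
d(2748) = (2+1) × (1+1) × (1+1) = 12

12 divisors


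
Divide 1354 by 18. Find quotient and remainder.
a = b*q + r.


1354 = 18 * 75 + 4
Check: 1350 + 4 = 1354

q = 75, r = 4


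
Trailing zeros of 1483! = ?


floor(1483/5) = 296
floor(1483/25) = 59
floor(1483/125) = 11
floor(1483/625) = 2
Total = 368

368 trailing zeros


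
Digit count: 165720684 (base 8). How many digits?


165720684 in base 8 = 1170131154
Number of digits = 10

10 digits (base 8)


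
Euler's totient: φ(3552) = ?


3552 = 2^5 × 3 × 37
Prime factors: 2, 3, 37
φ(3552) = 3552 × (1-1/2) × (1-1/3) × (1-1/37)
= 3552 × 1/2 × 2/3 × 36/37 = 1152

φ(3552) = 1152


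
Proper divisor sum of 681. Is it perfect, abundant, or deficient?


Proper divisors: 1, 3, 227
Sum = 1 + 3 + 227 = 231
231 < 681 → deficient

s(681) = 231 (deficient)


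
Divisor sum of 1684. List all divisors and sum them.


Divisors of 1684: 1, 2, 4, 421, 842, 1684
Sum = 1 + 2 + 4 + 421 + 842 + 1684 = 2954

σ(1684) = 2954


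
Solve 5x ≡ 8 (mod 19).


GCD(5, 19) = 1, unique solution
a^(-1) mod 19 = 4
x = 4 * 8 mod 19 = 13

x ≡ 13 (mod 19)


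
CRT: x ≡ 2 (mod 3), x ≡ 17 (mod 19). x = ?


M = 3*19 = 57
M1 = M/3 = 19, M2 = M/19 = 3
M1^(-1) mod 3 = 1, M2^(-1) mod 19 = 13
x = 2*19*1 + 17*3*13 = 701
701 mod 57 = 17
Check: 17 mod 3 = 2 ✓, 17 mod 19 = 17 ✓

x ≡ 17 (mod 57)


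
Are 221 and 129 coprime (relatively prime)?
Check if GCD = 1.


Euclidean algorithm:
221 = 1 * 129 + 92
129 = 1 * 92 + 37
92 = 2 * 37 + 18
37 = 2 * 18 + 1
18 = 18 * 1 + 0
GCD(221, 129) = 1

Yes, coprime (GCD = 1)


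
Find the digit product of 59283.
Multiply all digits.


5 × 9 × 2 × 8 × 3 = 2160


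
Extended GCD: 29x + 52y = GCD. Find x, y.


Tabular extended Euclidean (each row: r = 29*s + 52*t):
r=29, s=1, t=0
r=52, s=0, t=1
q=0: r=29, s=1, t=0   [29*(1) + 52*(0) = 29]
q=1: r=23, s=-1, t=1   [29*(-1) + 52*(1) = 23]
q=1: r=6, s=2, t=-1   [29*(2) + 52*(-1) = 6]
q=3: r=5, s=-7, t=4   [29*(-7) + 52*(4) = 5]
q=1: r=1, s=9, t=-5   [29*(9) + 52*(-5) = 1]
q=5: r=0, s=-52, t=29   [29*(-52) + 52*(29) = 0]
GCD = 1; from the row with r=1: x=9, y=-5
Check: 29*(9) + 52*(-5) = 261 - 260 = 1

GCD = 1, x = 9, y = -5


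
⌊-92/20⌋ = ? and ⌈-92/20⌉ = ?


-92/20 = -4.6000
floor = -5
ceil = -4

floor = -5, ceil = -4


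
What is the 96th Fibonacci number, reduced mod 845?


F(k) mod 845 for k=1..96:
1, 1, 2, 3, 5, 8, 13, 21, 34, 55, 89, 144, 233, 377, 610, 142, 752, 49, 801, 5, 806, 811, 772, 738, 665, 558, 378, 91, 469, 560, 184, 744, 83, 827, 65, 47, 112, 159, 271, 430, 701, 286, 142, 428, 570, 153, 723, 31, 754, 785, 694, 634, 483, 272, 755, 182, 92, 274, 366, 640, 161, 801, 117, 73, 190, 263, 453, 716, 324, 195, 519, 714, 388, 257, 645, 57, 702, 759, 616, 530, 301, 831, 287, 273, 560, 833, 548, 536, 239, 775, 169, 99, 268, 367, 635, 157
F(96) mod 845 = 157


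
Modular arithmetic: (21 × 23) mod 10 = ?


21 × 23 = 483
483 mod 10 = 3


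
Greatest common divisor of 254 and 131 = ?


254 = 1 * 131 + 123
131 = 1 * 123 + 8
123 = 15 * 8 + 3
8 = 2 * 3 + 2
3 = 1 * 2 + 1
2 = 2 * 1 + 0
GCD = 1


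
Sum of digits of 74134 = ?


7 + 4 + 1 + 3 + 4 = 19


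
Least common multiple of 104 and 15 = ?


GCD(104, 15) = 1
LCM = 104*15/1 = 1560/1 = 1560

LCM = 1560


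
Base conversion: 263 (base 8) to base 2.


263 (base 8) = 179 (decimal)
179 (decimal) = 10110011 (base 2)


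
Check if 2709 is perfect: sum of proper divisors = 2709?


Proper divisors of 2709: 1, 3, 7, 9, 21, 43, 63, 129, 301, 387, 903
Sum = 1 + 3 + 7 + 9 + 21 + 43 + 63 + 129 + 301 + 387 + 903 = 1867

No, 2709 is not perfect (1867 ≠ 2709)


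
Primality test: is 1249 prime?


Check divisors up to sqrt(1249) = 35.3412
No divisors found.
1249 is prime.

Yes, 1249 is prime


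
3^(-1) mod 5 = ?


Use the extended Euclidean algorithm on (5, 3); each row r = 5*s + 3*t:
r=5, s=1, t=0
r=3, s=0, t=1
q=1: r=2, s=1, t=-1   [5*(1) + 3*(-1) = 2]
q=1: r=1, s=-1, t=2   [5*(-1) + 3*(2) = 1]
q=2: r=0, s=3, t=-5   [5*(3) + 3*(-5) = 0]
GCD = 1 with t = 2, so 3*(2) ≡ 1 (mod 5)
Inverse = 2 mod 5 = 2
Check: 3 * 2 = 6 ≡ 1 (mod 5)

3^(-1) ≡ 2 (mod 5)


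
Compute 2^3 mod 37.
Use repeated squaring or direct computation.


2^1 mod 37 = 2
2^2 mod 37 = 4
2^3 mod 37 = 8


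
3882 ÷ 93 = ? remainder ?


3882 = 93 * 41 + 69
Check: 3813 + 69 = 3882

q = 41, r = 69


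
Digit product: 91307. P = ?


9 × 1 × 3 × 0 × 7 = 0


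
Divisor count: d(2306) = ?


2306 = 2^1 × 1153^1
d(2306) = (1+1) × (1+1) = 4

4 divisors


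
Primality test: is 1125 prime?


1125 / 3 = 375 (exact division)
1125 is NOT prime.

No, 1125 is not prime


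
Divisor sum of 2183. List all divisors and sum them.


Divisors of 2183: 1, 37, 59, 2183
Sum = 1 + 37 + 59 + 2183 = 2280

σ(2183) = 2280


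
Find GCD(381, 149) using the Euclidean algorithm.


381 = 2 * 149 + 83
149 = 1 * 83 + 66
83 = 1 * 66 + 17
66 = 3 * 17 + 15
17 = 1 * 15 + 2
15 = 7 * 2 + 1
2 = 2 * 1 + 0
GCD = 1


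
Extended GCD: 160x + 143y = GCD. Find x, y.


Tabular extended Euclidean (each row: r = 160*s + 143*t):
r=160, s=1, t=0
r=143, s=0, t=1
q=1: r=17, s=1, t=-1   [160*(1) + 143*(-1) = 17]
q=8: r=7, s=-8, t=9   [160*(-8) + 143*(9) = 7]
q=2: r=3, s=17, t=-19   [160*(17) + 143*(-19) = 3]
q=2: r=1, s=-42, t=47   [160*(-42) + 143*(47) = 1]
q=3: r=0, s=143, t=-160   [160*(143) + 143*(-160) = 0]
GCD = 1; from the row with r=1: x=-42, y=47
Check: 160*(-42) + 143*(47) = -6720 + 6721 = 1

GCD = 1, x = -42, y = 47


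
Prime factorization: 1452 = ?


1452 / 2 = 726
726 / 2 = 363
363 / 3 = 121
121 / 11 = 11
11 / 11 = 1
1452 = 2^2 × 3 × 11^2


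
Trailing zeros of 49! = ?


floor(49/5) = 9
floor(49/25) = 1
Total = 10

10 trailing zeros


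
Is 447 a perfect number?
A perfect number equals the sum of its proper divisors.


Proper divisors of 447: 1, 3, 149
Sum = 1 + 3 + 149 = 153

No, 447 is not perfect (153 ≠ 447)


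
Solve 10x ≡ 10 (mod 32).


GCD(10, 32) = 2 divides 10
Divide: 5x ≡ 5 (mod 16)
x ≡ 1 (mod 16)


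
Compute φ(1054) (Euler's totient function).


1054 = 2 × 17 × 31
Prime factors: 2, 17, 31
φ(1054) = 1054 × (1-1/2) × (1-1/17) × (1-1/31)
= 1054 × 1/2 × 16/17 × 30/31 = 480

φ(1054) = 480


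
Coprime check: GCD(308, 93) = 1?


Euclidean algorithm:
308 = 3 * 93 + 29
93 = 3 * 29 + 6
29 = 4 * 6 + 5
6 = 1 * 5 + 1
5 = 5 * 1 + 0
GCD(308, 93) = 1

Yes, coprime (GCD = 1)


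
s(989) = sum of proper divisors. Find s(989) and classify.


Proper divisors: 1, 23, 43
Sum = 1 + 23 + 43 = 67
67 < 989 → deficient

s(989) = 67 (deficient)


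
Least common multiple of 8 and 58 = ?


GCD(8, 58) = 2
LCM = 8*58/2 = 464/2 = 232

LCM = 232


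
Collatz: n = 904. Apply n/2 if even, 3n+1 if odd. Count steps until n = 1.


904 → 452 → 226 → 113 → 340 → 170 → 85 → 256 → 128 → 64 → 32 → 16 → 8 → 4 → 2 → 1
Total steps = 15

15 steps


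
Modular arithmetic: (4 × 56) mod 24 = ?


4 × 56 = 224
224 mod 24 = 8


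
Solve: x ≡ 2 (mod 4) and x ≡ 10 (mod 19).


M = 4*19 = 76
M1 = M/4 = 19, M2 = M/19 = 4
M1^(-1) mod 4 = 3, M2^(-1) mod 19 = 5
x = 2*19*3 + 10*4*5 = 314
314 mod 76 = 10
Check: 10 mod 4 = 2 ✓, 10 mod 19 = 10 ✓

x ≡ 10 (mod 76)


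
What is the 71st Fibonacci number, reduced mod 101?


F(k) mod 101 for k=1..71:
1, 1, 2, 3, 5, 8, 13, 21, 34, 55, 89, 43, 31, 74, 4, 78, 82, 59, 40, 99, 38, 36, 74, 9, 83, 92, 74, 65, 38, 2, 40, 42, 82, 23, 4, 27, 31, 58, 89, 46, 34, 80, 13, 93, 5, 98, 2, 100, 1, 0, 1, 1, 2, 3, 5, 8, 13, 21, 34, 55, 89, 43, 31, 74, 4, 78, 82, 59, 40, 99, 38
F(71) mod 101 = 38


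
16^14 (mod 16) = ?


16^1 mod 16 = 0
16^2 mod 16 = 0
16^3 mod 16 = 0
16^4 mod 16 = 0
16^5 mod 16 = 0
16^6 mod 16 = 0
16^7 mod 16 = 0
16^8 mod 16 = 0
16^9 mod 16 = 0
16^10 mod 16 = 0
16^11 mod 16 = 0
16^12 mod 16 = 0
16^13 mod 16 = 0
16^14 mod 16 = 0


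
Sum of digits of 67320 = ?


6 + 7 + 3 + 2 + 0 = 18


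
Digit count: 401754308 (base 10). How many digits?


401754308 has 9 digits in base 10
floor(log10(401754308)) + 1 = floor(8.6040) + 1 = 9

9 digits (base 10)


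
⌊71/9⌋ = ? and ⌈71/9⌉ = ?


71/9 = 7.8889
floor = 7
ceil = 8

floor = 7, ceil = 8


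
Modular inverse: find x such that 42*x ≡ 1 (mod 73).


Use the extended Euclidean algorithm on (73, 42); each row r = 73*s + 42*t:
r=73, s=1, t=0
r=42, s=0, t=1
q=1: r=31, s=1, t=-1   [73*(1) + 42*(-1) = 31]
q=1: r=11, s=-1, t=2   [73*(-1) + 42*(2) = 11]
q=2: r=9, s=3, t=-5   [73*(3) + 42*(-5) = 9]
q=1: r=2, s=-4, t=7   [73*(-4) + 42*(7) = 2]
q=4: r=1, s=19, t=-33   [73*(19) + 42*(-33) = 1]
q=2: r=0, s=-42, t=73   [73*(-42) + 42*(73) = 0]
GCD = 1 with t = -33, so 42*(-33) ≡ 1 (mod 73)
Inverse = -33 mod 73 = 40
Check: 42 * 40 = 1680 ≡ 1 (mod 73)

42^(-1) ≡ 40 (mod 73)


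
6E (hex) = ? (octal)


6E (base 16) = 110 (decimal)
110 (decimal) = 156 (base 8)


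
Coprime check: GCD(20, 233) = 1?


Euclidean algorithm:
233 = 11 * 20 + 13
20 = 1 * 13 + 7
13 = 1 * 7 + 6
7 = 1 * 6 + 1
6 = 6 * 1 + 0
GCD(20, 233) = 1

Yes, coprime (GCD = 1)


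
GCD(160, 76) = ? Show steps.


160 = 2 * 76 + 8
76 = 9 * 8 + 4
8 = 2 * 4 + 0
GCD = 4


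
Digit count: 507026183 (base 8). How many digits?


507026183 in base 8 = 3616115407
Number of digits = 10

10 digits (base 8)


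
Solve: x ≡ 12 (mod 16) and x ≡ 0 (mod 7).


M = 16*7 = 112
M1 = M/16 = 7, M2 = M/7 = 16
M1^(-1) mod 16 = 7, M2^(-1) mod 7 = 4
x = 12*7*7 + 0*16*4 = 588
588 mod 112 = 28
Check: 28 mod 16 = 12 ✓, 28 mod 7 = 0 ✓

x ≡ 28 (mod 112)


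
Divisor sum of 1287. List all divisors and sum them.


Divisors of 1287: 1, 3, 9, 11, 13, 33, 39, 99, 117, 143, 429, 1287
Sum = 1 + 3 + 9 + 11 + 13 + 33 + 39 + 99 + 117 + 143 + 429 + 1287 = 2184

σ(1287) = 2184


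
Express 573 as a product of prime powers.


573 / 3 = 191
191 / 191 = 1
573 = 3 × 191


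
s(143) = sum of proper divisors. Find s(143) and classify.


Proper divisors: 1, 11, 13
Sum = 1 + 11 + 13 = 25
25 < 143 → deficient

s(143) = 25 (deficient)


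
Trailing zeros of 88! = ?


floor(88/5) = 17
floor(88/25) = 3
Total = 20

20 trailing zeros


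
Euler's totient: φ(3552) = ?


3552 = 2^5 × 3 × 37
Prime factors: 2, 3, 37
φ(3552) = 3552 × (1-1/2) × (1-1/3) × (1-1/37)
= 3552 × 1/2 × 2/3 × 36/37 = 1152

φ(3552) = 1152


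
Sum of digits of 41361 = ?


4 + 1 + 3 + 6 + 1 = 15


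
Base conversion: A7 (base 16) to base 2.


A7 (base 16) = 167 (decimal)
167 (decimal) = 10100111 (base 2)


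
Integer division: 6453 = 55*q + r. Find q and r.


6453 = 55 * 117 + 18
Check: 6435 + 18 = 6453

q = 117, r = 18


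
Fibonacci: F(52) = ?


Sequence: 1, 1, 2, 3, 5, 8, 13, 21, 34, 55, 89, 144, 233, 377, 610, 987, 1597, 2584, 4181, 6765, 10946, 17711, 28657, 46368, 75025, 121393, 196418, 317811, 514229, 832040, 1346269, 2178309, 3524578, 5702887, 9227465, 14930352, 24157817, 39088169, 63245986, 102334155, 165580141, 267914296, 433494437, 701408733, 1134903170, 1836311903, 2971215073, 4807526976, 7778742049, 12586269025, 20365011074, 32951280099
F(52) = 32951280099


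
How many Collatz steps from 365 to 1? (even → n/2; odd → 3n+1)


365 → 1096 → 548 → 274 → 137 → 412 → 206 → 103 → 310 → 155 → 466 → 233 → 700 → 350 → 175 → 526 → 263 → 790 → 395 → 1186 → 593 → 1780 → 890 → 445 → 1336 → 668 → 334 → 167 → 502 → 251 → 754 → 377 → 1132 → 566 → 283 → 850 → 425 → 1276 → 638 → 319 → 958 → 479 → 1438 → 719 → 2158 → 1079 → 3238 → 1619 → 4858 → 2429 → 7288 → 3644 → 1822 → 911 → 2734 → 1367 → 4102 → 2051 → 6154 → 3077 → 9232 → 4616 → 2308 → 1154 → 577 → 1732 → 866 → 433 → 1300 → 650 → 325 → 976 → 488 → 244 → 122 → 61 → 184 → 92 → 46 → 23 → 70 → 35 → 106 → 53 → 160 → 80 → 40 → 20 → 10 → 5 → 16 → 8 → 4 → 2 → 1
Total steps = 94

94 steps


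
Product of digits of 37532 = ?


3 × 7 × 5 × 3 × 2 = 630


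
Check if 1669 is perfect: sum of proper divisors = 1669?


Proper divisors of 1669: 1
Sum = 1 = 1

No, 1669 is not perfect (1 ≠ 1669)


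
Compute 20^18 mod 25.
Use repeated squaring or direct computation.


20^1 mod 25 = 20
20^2 mod 25 = 0
20^3 mod 25 = 0
20^4 mod 25 = 0
20^5 mod 25 = 0
20^6 mod 25 = 0
20^7 mod 25 = 0
20^8 mod 25 = 0
20^9 mod 25 = 0
20^10 mod 25 = 0
20^11 mod 25 = 0
20^12 mod 25 = 0
20^13 mod 25 = 0
20^14 mod 25 = 0
20^15 mod 25 = 0
20^16 mod 25 = 0
20^17 mod 25 = 0
20^18 mod 25 = 0


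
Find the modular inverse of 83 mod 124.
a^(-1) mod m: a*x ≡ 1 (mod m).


Use the extended Euclidean algorithm on (124, 83); each row r = 124*s + 83*t:
r=124, s=1, t=0
r=83, s=0, t=1
q=1: r=41, s=1, t=-1   [124*(1) + 83*(-1) = 41]
q=2: r=1, s=-2, t=3   [124*(-2) + 83*(3) = 1]
q=41: r=0, s=83, t=-124   [124*(83) + 83*(-124) = 0]
GCD = 1 with t = 3, so 83*(3) ≡ 1 (mod 124)
Inverse = 3 mod 124 = 3
Check: 83 * 3 = 249 ≡ 1 (mod 124)

83^(-1) ≡ 3 (mod 124)


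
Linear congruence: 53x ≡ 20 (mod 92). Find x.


GCD(53, 92) = 1, unique solution
a^(-1) mod 92 = 33
x = 33 * 20 mod 92 = 16

x ≡ 16 (mod 92)


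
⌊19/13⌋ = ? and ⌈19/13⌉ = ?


19/13 = 1.4615
floor = 1
ceil = 2

floor = 1, ceil = 2


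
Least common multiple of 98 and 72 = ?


GCD(98, 72) = 2
LCM = 98*72/2 = 7056/2 = 3528

LCM = 3528


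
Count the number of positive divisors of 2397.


2397 = 3^1 × 17^1 × 47^1
d(2397) = (1+1) × (1+1) × (1+1) = 8

8 divisors


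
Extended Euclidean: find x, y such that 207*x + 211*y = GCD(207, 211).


Tabular extended Euclidean (each row: r = 207*s + 211*t):
r=207, s=1, t=0
r=211, s=0, t=1
q=0: r=207, s=1, t=0   [207*(1) + 211*(0) = 207]
q=1: r=4, s=-1, t=1   [207*(-1) + 211*(1) = 4]
q=51: r=3, s=52, t=-51   [207*(52) + 211*(-51) = 3]
q=1: r=1, s=-53, t=52   [207*(-53) + 211*(52) = 1]
q=3: r=0, s=211, t=-207   [207*(211) + 211*(-207) = 0]
GCD = 1; from the row with r=1: x=-53, y=52
Check: 207*(-53) + 211*(52) = -10971 + 10972 = 1

GCD = 1, x = -53, y = 52


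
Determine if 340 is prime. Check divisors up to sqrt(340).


340 / 2 = 170 (exact division)
340 is NOT prime.

No, 340 is not prime


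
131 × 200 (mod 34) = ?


131 × 200 = 26200
26200 mod 34 = 20


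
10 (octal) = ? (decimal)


10 (base 8) = 8 (decimal)
8 (decimal) = 8 (base 10)


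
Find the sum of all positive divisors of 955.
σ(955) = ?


Divisors of 955: 1, 5, 191, 955
Sum = 1 + 5 + 191 + 955 = 1152

σ(955) = 1152


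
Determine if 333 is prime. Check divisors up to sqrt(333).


333 / 3 = 111 (exact division)
333 is NOT prime.

No, 333 is not prime


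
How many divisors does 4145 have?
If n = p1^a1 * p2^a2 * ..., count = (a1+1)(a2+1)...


4145 = 5^1 × 829^1
d(4145) = (1+1) × (1+1) = 4

4 divisors


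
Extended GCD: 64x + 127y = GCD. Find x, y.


Tabular extended Euclidean (each row: r = 64*s + 127*t):
r=64, s=1, t=0
r=127, s=0, t=1
q=0: r=64, s=1, t=0   [64*(1) + 127*(0) = 64]
q=1: r=63, s=-1, t=1   [64*(-1) + 127*(1) = 63]
q=1: r=1, s=2, t=-1   [64*(2) + 127*(-1) = 1]
q=63: r=0, s=-127, t=64   [64*(-127) + 127*(64) = 0]
GCD = 1; from the row with r=1: x=2, y=-1
Check: 64*(2) + 127*(-1) = 128 - 127 = 1

GCD = 1, x = 2, y = -1


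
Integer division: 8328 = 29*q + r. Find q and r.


8328 = 29 * 287 + 5
Check: 8323 + 5 = 8328

q = 287, r = 5


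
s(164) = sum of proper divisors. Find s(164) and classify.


Proper divisors: 1, 2, 4, 41, 82
Sum = 1 + 2 + 4 + 41 + 82 = 130
130 < 164 → deficient

s(164) = 130 (deficient)


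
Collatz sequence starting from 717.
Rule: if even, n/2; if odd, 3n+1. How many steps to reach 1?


717 → 2152 → 1076 → 538 → 269 → 808 → 404 → 202 → 101 → 304 → 152 → 76 → 38 → 19 → 58 → 29 → 88 → 44 → 22 → 11 → 34 → 17 → 52 → 26 → 13 → 40 → 20 → 10 → 5 → 16 → 8 → 4 → 2 → 1
Total steps = 33

33 steps


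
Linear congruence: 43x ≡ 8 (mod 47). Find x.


GCD(43, 47) = 1, unique solution
a^(-1) mod 47 = 35
x = 35 * 8 mod 47 = 45

x ≡ 45 (mod 47)


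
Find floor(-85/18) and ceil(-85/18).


-85/18 = -4.7222
floor = -5
ceil = -4

floor = -5, ceil = -4


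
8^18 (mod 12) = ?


8^1 mod 12 = 8
8^2 mod 12 = 4
8^3 mod 12 = 8
8^4 mod 12 = 4
8^5 mod 12 = 8
8^6 mod 12 = 4
8^7 mod 12 = 8
8^8 mod 12 = 4
8^9 mod 12 = 8
8^10 mod 12 = 4
8^11 mod 12 = 8
8^12 mod 12 = 4
8^13 mod 12 = 8
8^14 mod 12 = 4
8^15 mod 12 = 8
8^16 mod 12 = 4
8^17 mod 12 = 8
8^18 mod 12 = 4


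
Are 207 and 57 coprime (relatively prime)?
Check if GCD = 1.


Euclidean algorithm:
207 = 3 * 57 + 36
57 = 1 * 36 + 21
36 = 1 * 21 + 15
21 = 1 * 15 + 6
15 = 2 * 6 + 3
6 = 2 * 3 + 0
GCD(207, 57) = 3

No, not coprime (GCD = 3)


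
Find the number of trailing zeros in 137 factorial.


floor(137/5) = 27
floor(137/25) = 5
floor(137/125) = 1
Total = 33

33 trailing zeros


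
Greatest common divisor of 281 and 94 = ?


281 = 2 * 94 + 93
94 = 1 * 93 + 1
93 = 93 * 1 + 0
GCD = 1


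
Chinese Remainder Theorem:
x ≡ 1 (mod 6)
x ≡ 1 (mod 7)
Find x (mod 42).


M = 6*7 = 42
M1 = M/6 = 7, M2 = M/7 = 6
M1^(-1) mod 6 = 1, M2^(-1) mod 7 = 6
x = 1*7*1 + 1*6*6 = 43
43 mod 42 = 1
Check: 1 mod 6 = 1 ✓, 1 mod 7 = 1 ✓

x ≡ 1 (mod 42)


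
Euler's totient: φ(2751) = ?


2751 = 3 × 7 × 131
Prime factors: 3, 7, 131
φ(2751) = 2751 × (1-1/3) × (1-1/7) × (1-1/131)
= 2751 × 2/3 × 6/7 × 130/131 = 1560

φ(2751) = 1560


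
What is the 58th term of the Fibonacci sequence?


Sequence: 1, 1, 2, 3, 5, 8, 13, 21, 34, 55, 89, 144, 233, 377, 610, 987, 1597, 2584, 4181, 6765, 10946, 17711, 28657, 46368, 75025, 121393, 196418, 317811, 514229, 832040, 1346269, 2178309, 3524578, 5702887, 9227465, 14930352, 24157817, 39088169, 63245986, 102334155, 165580141, 267914296, 433494437, 701408733, 1134903170, 1836311903, 2971215073, 4807526976, 7778742049, 12586269025, 20365011074, 32951280099, 53316291173, 86267571272, 139583862445, 225851433717, 365435296162, 591286729879
F(58) = 591286729879


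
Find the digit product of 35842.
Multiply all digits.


3 × 5 × 8 × 4 × 2 = 960


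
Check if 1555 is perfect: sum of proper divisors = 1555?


Proper divisors of 1555: 1, 5, 311
Sum = 1 + 5 + 311 = 317

No, 1555 is not perfect (317 ≠ 1555)


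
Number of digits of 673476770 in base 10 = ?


673476770 has 9 digits in base 10
floor(log10(673476770)) + 1 = floor(8.8283) + 1 = 9

9 digits (base 10)


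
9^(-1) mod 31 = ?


Use the extended Euclidean algorithm on (31, 9); each row r = 31*s + 9*t:
r=31, s=1, t=0
r=9, s=0, t=1
q=3: r=4, s=1, t=-3   [31*(1) + 9*(-3) = 4]
q=2: r=1, s=-2, t=7   [31*(-2) + 9*(7) = 1]
q=4: r=0, s=9, t=-31   [31*(9) + 9*(-31) = 0]
GCD = 1 with t = 7, so 9*(7) ≡ 1 (mod 31)
Inverse = 7 mod 31 = 7
Check: 9 * 7 = 63 ≡ 1 (mod 31)

9^(-1) ≡ 7 (mod 31)


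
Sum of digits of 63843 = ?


6 + 3 + 8 + 4 + 3 = 24


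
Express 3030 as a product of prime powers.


3030 / 2 = 1515
1515 / 3 = 505
505 / 5 = 101
101 / 101 = 1
3030 = 2 × 3 × 5 × 101


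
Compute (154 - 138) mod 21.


154 - 138 = 16
16 mod 21 = 16


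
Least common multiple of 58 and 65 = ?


GCD(58, 65) = 1
LCM = 58*65/1 = 3770/1 = 3770

LCM = 3770


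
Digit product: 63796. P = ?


6 × 3 × 7 × 9 × 6 = 6804


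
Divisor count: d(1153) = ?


1153 = 1153^1
d(1153) = (1+1) = 2

2 divisors


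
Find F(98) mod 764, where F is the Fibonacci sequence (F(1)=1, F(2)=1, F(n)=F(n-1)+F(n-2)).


F(k) mod 764 for k=1..98:
1, 1, 2, 3, 5, 8, 13, 21, 34, 55, 89, 144, 233, 377, 610, 223, 69, 292, 361, 653, 250, 139, 389, 528, 153, 681, 70, 751, 57, 44, 101, 145, 246, 391, 637, 264, 137, 401, 538, 175, 713, 124, 73, 197, 270, 467, 737, 440, 413, 89, 502, 591, 329, 156, 485, 641, 362, 239, 601, 76, 677, 753, 666, 655, 557, 448, 241, 689, 166, 91, 257, 348, 605, 189, 30, 219, 249, 468, 717, 421, 374, 31, 405, 436, 77, 513, 590, 339, 165, 504, 669, 409, 314, 723, 273, 232, 505, 737
F(98) mod 764 = 737


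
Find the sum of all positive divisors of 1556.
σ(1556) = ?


Divisors of 1556: 1, 2, 4, 389, 778, 1556
Sum = 1 + 2 + 4 + 389 + 778 + 1556 = 2730

σ(1556) = 2730


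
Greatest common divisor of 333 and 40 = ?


333 = 8 * 40 + 13
40 = 3 * 13 + 1
13 = 13 * 1 + 0
GCD = 1


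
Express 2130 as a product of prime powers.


2130 / 2 = 1065
1065 / 3 = 355
355 / 5 = 71
71 / 71 = 1
2130 = 2 × 3 × 5 × 71


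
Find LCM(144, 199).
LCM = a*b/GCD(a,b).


GCD(144, 199) = 1
LCM = 144*199/1 = 28656/1 = 28656

LCM = 28656


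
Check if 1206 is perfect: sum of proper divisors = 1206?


Proper divisors of 1206: 1, 2, 3, 6, 9, 18, 67, 134, 201, 402, 603
Sum = 1 + 2 + 3 + 6 + 9 + 18 + 67 + 134 + 201 + 402 + 603 = 1446

No, 1206 is not perfect (1446 ≠ 1206)


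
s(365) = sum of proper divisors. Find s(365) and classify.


Proper divisors: 1, 5, 73
Sum = 1 + 5 + 73 = 79
79 < 365 → deficient

s(365) = 79 (deficient)


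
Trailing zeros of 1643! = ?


floor(1643/5) = 328
floor(1643/25) = 65
floor(1643/125) = 13
floor(1643/625) = 2
Total = 408

408 trailing zeros


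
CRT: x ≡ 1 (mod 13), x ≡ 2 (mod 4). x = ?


M = 13*4 = 52
M1 = M/13 = 4, M2 = M/4 = 13
M1^(-1) mod 13 = 10, M2^(-1) mod 4 = 1
x = 1*4*10 + 2*13*1 = 66
66 mod 52 = 14
Check: 14 mod 13 = 1 ✓, 14 mod 4 = 2 ✓

x ≡ 14 (mod 52)


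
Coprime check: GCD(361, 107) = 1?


Euclidean algorithm:
361 = 3 * 107 + 40
107 = 2 * 40 + 27
40 = 1 * 27 + 13
27 = 2 * 13 + 1
13 = 13 * 1 + 0
GCD(361, 107) = 1

Yes, coprime (GCD = 1)


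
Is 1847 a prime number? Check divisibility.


Check divisors up to sqrt(1847) = 42.9767
No divisors found.
1847 is prime.

Yes, 1847 is prime


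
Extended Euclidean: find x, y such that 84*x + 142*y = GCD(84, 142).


Tabular extended Euclidean (each row: r = 84*s + 142*t):
r=84, s=1, t=0
r=142, s=0, t=1
q=0: r=84, s=1, t=0   [84*(1) + 142*(0) = 84]
q=1: r=58, s=-1, t=1   [84*(-1) + 142*(1) = 58]
q=1: r=26, s=2, t=-1   [84*(2) + 142*(-1) = 26]
q=2: r=6, s=-5, t=3   [84*(-5) + 142*(3) = 6]
q=4: r=2, s=22, t=-13   [84*(22) + 142*(-13) = 2]
q=3: r=0, s=-71, t=42   [84*(-71) + 142*(42) = 0]
GCD = 2; from the row with r=2: x=22, y=-13
Check: 84*(22) + 142*(-13) = 1848 - 1846 = 2

GCD = 2, x = 22, y = -13


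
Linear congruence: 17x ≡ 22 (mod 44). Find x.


GCD(17, 44) = 1, unique solution
a^(-1) mod 44 = 13
x = 13 * 22 mod 44 = 22

x ≡ 22 (mod 44)


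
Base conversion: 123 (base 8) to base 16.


123 (base 8) = 83 (decimal)
83 (decimal) = 53 (base 16)


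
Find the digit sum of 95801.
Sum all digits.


9 + 5 + 8 + 0 + 1 = 23


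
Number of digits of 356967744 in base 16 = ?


356967744 in base 16 = 1546E540
Number of digits = 8

8 digits (base 16)


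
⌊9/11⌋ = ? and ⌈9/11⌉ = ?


9/11 = 0.8182
floor = 0
ceil = 1

floor = 0, ceil = 1


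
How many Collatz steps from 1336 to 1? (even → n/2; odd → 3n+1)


1336 → 668 → 334 → 167 → 502 → 251 → 754 → 377 → 1132 → 566 → 283 → 850 → 425 → 1276 → 638 → 319 → 958 → 479 → 1438 → 719 → 2158 → 1079 → 3238 → 1619 → 4858 → 2429 → 7288 → 3644 → 1822 → 911 → 2734 → 1367 → 4102 → 2051 → 6154 → 3077 → 9232 → 4616 → 2308 → 1154 → 577 → 1732 → 866 → 433 → 1300 → 650 → 325 → 976 → 488 → 244 → 122 → 61 → 184 → 92 → 46 → 23 → 70 → 35 → 106 → 53 → 160 → 80 → 40 → 20 → 10 → 5 → 16 → 8 → 4 → 2 → 1
Total steps = 70

70 steps


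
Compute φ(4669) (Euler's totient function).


4669 = 7 × 23 × 29
Prime factors: 7, 23, 29
φ(4669) = 4669 × (1-1/7) × (1-1/23) × (1-1/29)
= 4669 × 6/7 × 22/23 × 28/29 = 3696

φ(4669) = 3696


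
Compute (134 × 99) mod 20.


134 × 99 = 13266
13266 mod 20 = 6


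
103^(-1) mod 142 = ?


Use the extended Euclidean algorithm on (142, 103); each row r = 142*s + 103*t:
r=142, s=1, t=0
r=103, s=0, t=1
q=1: r=39, s=1, t=-1   [142*(1) + 103*(-1) = 39]
q=2: r=25, s=-2, t=3   [142*(-2) + 103*(3) = 25]
q=1: r=14, s=3, t=-4   [142*(3) + 103*(-4) = 14]
q=1: r=11, s=-5, t=7   [142*(-5) + 103*(7) = 11]
q=1: r=3, s=8, t=-11   [142*(8) + 103*(-11) = 3]
q=3: r=2, s=-29, t=40   [142*(-29) + 103*(40) = 2]
q=1: r=1, s=37, t=-51   [142*(37) + 103*(-51) = 1]
q=2: r=0, s=-103, t=142   [142*(-103) + 103*(142) = 0]
GCD = 1 with t = -51, so 103*(-51) ≡ 1 (mod 142)
Inverse = -51 mod 142 = 91
Check: 103 * 91 = 9373 ≡ 1 (mod 142)

103^(-1) ≡ 91 (mod 142)


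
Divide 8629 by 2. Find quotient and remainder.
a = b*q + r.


8629 = 2 * 4314 + 1
Check: 8628 + 1 = 8629

q = 4314, r = 1


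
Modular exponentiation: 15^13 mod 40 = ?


15^1 mod 40 = 15
15^2 mod 40 = 25
15^3 mod 40 = 15
15^4 mod 40 = 25
15^5 mod 40 = 15
15^6 mod 40 = 25
15^7 mod 40 = 15
15^8 mod 40 = 25
15^9 mod 40 = 15
15^10 mod 40 = 25
15^11 mod 40 = 15
15^12 mod 40 = 25
15^13 mod 40 = 15


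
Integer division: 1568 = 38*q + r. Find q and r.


1568 = 38 * 41 + 10
Check: 1558 + 10 = 1568

q = 41, r = 10


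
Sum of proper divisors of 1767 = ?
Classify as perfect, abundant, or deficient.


Proper divisors: 1, 3, 19, 31, 57, 93, 589
Sum = 1 + 3 + 19 + 31 + 57 + 93 + 589 = 793
793 < 1767 → deficient

s(1767) = 793 (deficient)


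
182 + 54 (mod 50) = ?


182 + 54 = 236
236 mod 50 = 36


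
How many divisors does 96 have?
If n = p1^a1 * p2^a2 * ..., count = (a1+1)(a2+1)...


96 = 2^5 × 3^1
d(96) = (5+1) × (1+1) = 12

12 divisors


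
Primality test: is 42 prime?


42 / 2 = 21 (exact division)
42 is NOT prime.

No, 42 is not prime


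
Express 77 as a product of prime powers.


77 / 7 = 11
11 / 11 = 1
77 = 7 × 11


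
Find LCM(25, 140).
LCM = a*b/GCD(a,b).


GCD(25, 140) = 5
LCM = 25*140/5 = 3500/5 = 700

LCM = 700


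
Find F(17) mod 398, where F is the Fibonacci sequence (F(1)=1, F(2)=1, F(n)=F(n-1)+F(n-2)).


F(k) mod 398 for k=1..17:
1, 1, 2, 3, 5, 8, 13, 21, 34, 55, 89, 144, 233, 377, 212, 191, 5
F(17) mod 398 = 5


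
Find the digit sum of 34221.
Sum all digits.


3 + 4 + 2 + 2 + 1 = 12


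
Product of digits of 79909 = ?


7 × 9 × 9 × 0 × 9 = 0


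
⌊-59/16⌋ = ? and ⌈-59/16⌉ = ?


-59/16 = -3.6875
floor = -4
ceil = -3

floor = -4, ceil = -3


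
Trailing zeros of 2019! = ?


floor(2019/5) = 403
floor(2019/25) = 80
floor(2019/125) = 16
floor(2019/625) = 3
Total = 502

502 trailing zeros


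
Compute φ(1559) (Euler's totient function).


1559 = 1559
Prime factors: 1559
φ(1559) = 1559 × (1-1/1559)
= 1559 × 1558/1559 = 1558

φ(1559) = 1558


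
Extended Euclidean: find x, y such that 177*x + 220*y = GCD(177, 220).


Tabular extended Euclidean (each row: r = 177*s + 220*t):
r=177, s=1, t=0
r=220, s=0, t=1
q=0: r=177, s=1, t=0   [177*(1) + 220*(0) = 177]
q=1: r=43, s=-1, t=1   [177*(-1) + 220*(1) = 43]
q=4: r=5, s=5, t=-4   [177*(5) + 220*(-4) = 5]
q=8: r=3, s=-41, t=33   [177*(-41) + 220*(33) = 3]
q=1: r=2, s=46, t=-37   [177*(46) + 220*(-37) = 2]
q=1: r=1, s=-87, t=70   [177*(-87) + 220*(70) = 1]
q=2: r=0, s=220, t=-177   [177*(220) + 220*(-177) = 0]
GCD = 1; from the row with r=1: x=-87, y=70
Check: 177*(-87) + 220*(70) = -15399 + 15400 = 1

GCD = 1, x = -87, y = 70


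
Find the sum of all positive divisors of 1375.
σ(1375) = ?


Divisors of 1375: 1, 5, 11, 25, 55, 125, 275, 1375
Sum = 1 + 5 + 11 + 25 + 55 + 125 + 275 + 1375 = 1872

σ(1375) = 1872


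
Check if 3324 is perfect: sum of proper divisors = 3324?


Proper divisors of 3324: 1, 2, 3, 4, 6, 12, 277, 554, 831, 1108, 1662
Sum = 1 + 2 + 3 + 4 + 6 + 12 + 277 + 554 + 831 + 1108 + 1662 = 4460

No, 3324 is not perfect (4460 ≠ 3324)


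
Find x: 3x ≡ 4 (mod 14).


GCD(3, 14) = 1, unique solution
a^(-1) mod 14 = 5
x = 5 * 4 mod 14 = 6

x ≡ 6 (mod 14)


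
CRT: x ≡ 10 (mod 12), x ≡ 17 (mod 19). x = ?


M = 12*19 = 228
M1 = M/12 = 19, M2 = M/19 = 12
M1^(-1) mod 12 = 7, M2^(-1) mod 19 = 8
x = 10*19*7 + 17*12*8 = 2962
2962 mod 228 = 226
Check: 226 mod 12 = 10 ✓, 226 mod 19 = 17 ✓

x ≡ 226 (mod 228)


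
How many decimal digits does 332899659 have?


332899659 has 9 digits in base 10
floor(log10(332899659)) + 1 = floor(8.5223) + 1 = 9

9 digits (base 10)


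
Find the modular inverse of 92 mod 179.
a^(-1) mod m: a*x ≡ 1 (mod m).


Use the extended Euclidean algorithm on (179, 92); each row r = 179*s + 92*t:
r=179, s=1, t=0
r=92, s=0, t=1
q=1: r=87, s=1, t=-1   [179*(1) + 92*(-1) = 87]
q=1: r=5, s=-1, t=2   [179*(-1) + 92*(2) = 5]
q=17: r=2, s=18, t=-35   [179*(18) + 92*(-35) = 2]
q=2: r=1, s=-37, t=72   [179*(-37) + 92*(72) = 1]
q=2: r=0, s=92, t=-179   [179*(92) + 92*(-179) = 0]
GCD = 1 with t = 72, so 92*(72) ≡ 1 (mod 179)
Inverse = 72 mod 179 = 72
Check: 92 * 72 = 6624 ≡ 1 (mod 179)

92^(-1) ≡ 72 (mod 179)


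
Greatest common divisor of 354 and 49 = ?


354 = 7 * 49 + 11
49 = 4 * 11 + 5
11 = 2 * 5 + 1
5 = 5 * 1 + 0
GCD = 1


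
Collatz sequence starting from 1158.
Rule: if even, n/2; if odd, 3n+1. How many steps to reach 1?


1158 → 579 → 1738 → 869 → 2608 → 1304 → 652 → 326 → 163 → 490 → 245 → 736 → 368 → 184 → 92 → 46 → 23 → 70 → 35 → 106 → 53 → 160 → 80 → 40 → 20 → 10 → 5 → 16 → 8 → 4 → 2 → 1
Total steps = 31

31 steps


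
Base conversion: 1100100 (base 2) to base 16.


1100100 (base 2) = 100 (decimal)
100 (decimal) = 64 (base 16)


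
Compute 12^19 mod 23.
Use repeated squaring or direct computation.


12^1 mod 23 = 12
12^2 mod 23 = 6
12^3 mod 23 = 3
12^4 mod 23 = 13
12^5 mod 23 = 18
12^6 mod 23 = 9
12^7 mod 23 = 16
12^8 mod 23 = 8
12^9 mod 23 = 4
12^10 mod 23 = 2
12^11 mod 23 = 1
12^12 mod 23 = 12
12^13 mod 23 = 6
12^14 mod 23 = 3
12^15 mod 23 = 13
12^16 mod 23 = 18
12^17 mod 23 = 9
12^18 mod 23 = 16
12^19 mod 23 = 8


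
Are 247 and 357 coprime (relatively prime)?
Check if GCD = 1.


Euclidean algorithm:
357 = 1 * 247 + 110
247 = 2 * 110 + 27
110 = 4 * 27 + 2
27 = 13 * 2 + 1
2 = 2 * 1 + 0
GCD(247, 357) = 1

Yes, coprime (GCD = 1)


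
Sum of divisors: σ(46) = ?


Divisors of 46: 1, 2, 23, 46
Sum = 1 + 2 + 23 + 46 = 72

σ(46) = 72


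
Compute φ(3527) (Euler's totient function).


3527 = 3527
Prime factors: 3527
φ(3527) = 3527 × (1-1/3527)
= 3527 × 3526/3527 = 3526

φ(3527) = 3526


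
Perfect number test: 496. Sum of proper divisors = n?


Proper divisors of 496: 1, 2, 4, 8, 16, 31, 62, 124, 248
Sum = 1 + 2 + 4 + 8 + 16 + 31 + 62 + 124 + 248 = 496

Yes, 496 is perfect (496 = 496)


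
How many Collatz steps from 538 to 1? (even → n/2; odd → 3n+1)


538 → 269 → 808 → 404 → 202 → 101 → 304 → 152 → 76 → 38 → 19 → 58 → 29 → 88 → 44 → 22 → 11 → 34 → 17 → 52 → 26 → 13 → 40 → 20 → 10 → 5 → 16 → 8 → 4 → 2 → 1
Total steps = 30

30 steps


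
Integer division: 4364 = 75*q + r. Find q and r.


4364 = 75 * 58 + 14
Check: 4350 + 14 = 4364

q = 58, r = 14


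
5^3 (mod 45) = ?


5^1 mod 45 = 5
5^2 mod 45 = 25
5^3 mod 45 = 35


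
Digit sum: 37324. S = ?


3 + 7 + 3 + 2 + 4 = 19


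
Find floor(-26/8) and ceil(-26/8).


-26/8 = -3.2500
floor = -4
ceil = -3

floor = -4, ceil = -3


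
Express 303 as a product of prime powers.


303 / 3 = 101
101 / 101 = 1
303 = 3 × 101


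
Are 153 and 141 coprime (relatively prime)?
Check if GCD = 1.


Euclidean algorithm:
153 = 1 * 141 + 12
141 = 11 * 12 + 9
12 = 1 * 9 + 3
9 = 3 * 3 + 0
GCD(153, 141) = 3

No, not coprime (GCD = 3)


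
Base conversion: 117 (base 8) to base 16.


117 (base 8) = 79 (decimal)
79 (decimal) = 4F (base 16)


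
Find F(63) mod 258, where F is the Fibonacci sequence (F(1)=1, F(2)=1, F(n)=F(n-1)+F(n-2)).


F(k) mod 258 for k=1..63:
1, 1, 2, 3, 5, 8, 13, 21, 34, 55, 89, 144, 233, 119, 94, 213, 49, 4, 53, 57, 110, 167, 19, 186, 205, 133, 80, 213, 35, 248, 25, 15, 40, 55, 95, 150, 245, 137, 124, 3, 127, 130, 257, 129, 128, 257, 127, 126, 253, 121, 116, 237, 95, 74, 169, 243, 154, 139, 35, 174, 209, 125, 76
F(63) mod 258 = 76


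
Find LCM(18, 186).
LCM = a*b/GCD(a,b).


GCD(18, 186) = 6
LCM = 18*186/6 = 3348/6 = 558

LCM = 558


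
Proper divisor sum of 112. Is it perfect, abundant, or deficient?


Proper divisors: 1, 2, 4, 7, 8, 14, 16, 28, 56
Sum = 1 + 2 + 4 + 7 + 8 + 14 + 16 + 28 + 56 = 136
136 > 112 → abundant

s(112) = 136 (abundant)


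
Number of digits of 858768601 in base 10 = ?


858768601 has 9 digits in base 10
floor(log10(858768601)) + 1 = floor(8.9339) + 1 = 9

9 digits (base 10)


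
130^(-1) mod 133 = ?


Use the extended Euclidean algorithm on (133, 130); each row r = 133*s + 130*t:
r=133, s=1, t=0
r=130, s=0, t=1
q=1: r=3, s=1, t=-1   [133*(1) + 130*(-1) = 3]
q=43: r=1, s=-43, t=44   [133*(-43) + 130*(44) = 1]
q=3: r=0, s=130, t=-133   [133*(130) + 130*(-133) = 0]
GCD = 1 with t = 44, so 130*(44) ≡ 1 (mod 133)
Inverse = 44 mod 133 = 44
Check: 130 * 44 = 5720 ≡ 1 (mod 133)

130^(-1) ≡ 44 (mod 133)


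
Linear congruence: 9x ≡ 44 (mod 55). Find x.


GCD(9, 55) = 1, unique solution
a^(-1) mod 55 = 49
x = 49 * 44 mod 55 = 11

x ≡ 11 (mod 55)


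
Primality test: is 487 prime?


Check divisors up to sqrt(487) = 22.0681
No divisors found.
487 is prime.

Yes, 487 is prime


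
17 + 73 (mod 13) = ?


17 + 73 = 90
90 mod 13 = 12


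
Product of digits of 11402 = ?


1 × 1 × 4 × 0 × 2 = 0


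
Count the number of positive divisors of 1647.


1647 = 3^3 × 61^1
d(1647) = (3+1) × (1+1) = 8

8 divisors


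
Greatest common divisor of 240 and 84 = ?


240 = 2 * 84 + 72
84 = 1 * 72 + 12
72 = 6 * 12 + 0
GCD = 12


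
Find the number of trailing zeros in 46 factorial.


floor(46/5) = 9
floor(46/25) = 1
Total = 10

10 trailing zeros


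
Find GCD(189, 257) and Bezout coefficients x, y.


Tabular extended Euclidean (each row: r = 189*s + 257*t):
r=189, s=1, t=0
r=257, s=0, t=1
q=0: r=189, s=1, t=0   [189*(1) + 257*(0) = 189]
q=1: r=68, s=-1, t=1   [189*(-1) + 257*(1) = 68]
q=2: r=53, s=3, t=-2   [189*(3) + 257*(-2) = 53]
q=1: r=15, s=-4, t=3   [189*(-4) + 257*(3) = 15]
q=3: r=8, s=15, t=-11   [189*(15) + 257*(-11) = 8]
q=1: r=7, s=-19, t=14   [189*(-19) + 257*(14) = 7]
q=1: r=1, s=34, t=-25   [189*(34) + 257*(-25) = 1]
q=7: r=0, s=-257, t=189   [189*(-257) + 257*(189) = 0]
GCD = 1; from the row with r=1: x=34, y=-25
Check: 189*(34) + 257*(-25) = 6426 - 6425 = 1

GCD = 1, x = 34, y = -25


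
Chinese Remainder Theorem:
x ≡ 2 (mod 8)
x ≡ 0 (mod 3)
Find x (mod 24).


M = 8*3 = 24
M1 = M/8 = 3, M2 = M/3 = 8
M1^(-1) mod 8 = 3, M2^(-1) mod 3 = 2
x = 2*3*3 + 0*8*2 = 18
18 mod 24 = 18
Check: 18 mod 8 = 2 ✓, 18 mod 3 = 0 ✓

x ≡ 18 (mod 24)


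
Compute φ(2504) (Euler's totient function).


2504 = 2^3 × 313
Prime factors: 2, 313
φ(2504) = 2504 × (1-1/2) × (1-1/313)
= 2504 × 1/2 × 312/313 = 1248

φ(2504) = 1248


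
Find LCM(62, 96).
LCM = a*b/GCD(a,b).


GCD(62, 96) = 2
LCM = 62*96/2 = 5952/2 = 2976

LCM = 2976


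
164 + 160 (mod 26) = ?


164 + 160 = 324
324 mod 26 = 12


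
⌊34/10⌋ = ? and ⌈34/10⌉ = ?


34/10 = 3.4000
floor = 3
ceil = 4

floor = 3, ceil = 4


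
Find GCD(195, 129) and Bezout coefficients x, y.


Tabular extended Euclidean (each row: r = 195*s + 129*t):
r=195, s=1, t=0
r=129, s=0, t=1
q=1: r=66, s=1, t=-1   [195*(1) + 129*(-1) = 66]
q=1: r=63, s=-1, t=2   [195*(-1) + 129*(2) = 63]
q=1: r=3, s=2, t=-3   [195*(2) + 129*(-3) = 3]
q=21: r=0, s=-43, t=65   [195*(-43) + 129*(65) = 0]
GCD = 3; from the row with r=3: x=2, y=-3
Check: 195*(2) + 129*(-3) = 390 - 387 = 3

GCD = 3, x = 2, y = -3


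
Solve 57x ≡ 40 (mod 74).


GCD(57, 74) = 1, unique solution
a^(-1) mod 74 = 13
x = 13 * 40 mod 74 = 2

x ≡ 2 (mod 74)


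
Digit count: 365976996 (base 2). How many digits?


365976996 in base 2 = 10101110100000101110110100100
Number of digits = 29

29 digits (base 2)


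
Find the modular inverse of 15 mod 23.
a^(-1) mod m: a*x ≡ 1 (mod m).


Use the extended Euclidean algorithm on (23, 15); each row r = 23*s + 15*t:
r=23, s=1, t=0
r=15, s=0, t=1
q=1: r=8, s=1, t=-1   [23*(1) + 15*(-1) = 8]
q=1: r=7, s=-1, t=2   [23*(-1) + 15*(2) = 7]
q=1: r=1, s=2, t=-3   [23*(2) + 15*(-3) = 1]
q=7: r=0, s=-15, t=23   [23*(-15) + 15*(23) = 0]
GCD = 1 with t = -3, so 15*(-3) ≡ 1 (mod 23)
Inverse = -3 mod 23 = 20
Check: 15 * 20 = 300 ≡ 1 (mod 23)

15^(-1) ≡ 20 (mod 23)


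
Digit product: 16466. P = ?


1 × 6 × 4 × 6 × 6 = 864


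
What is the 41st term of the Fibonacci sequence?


Sequence: 1, 1, 2, 3, 5, 8, 13, 21, 34, 55, 89, 144, 233, 377, 610, 987, 1597, 2584, 4181, 6765, 10946, 17711, 28657, 46368, 75025, 121393, 196418, 317811, 514229, 832040, 1346269, 2178309, 3524578, 5702887, 9227465, 14930352, 24157817, 39088169, 63245986, 102334155, 165580141
F(41) = 165580141


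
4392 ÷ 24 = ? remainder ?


4392 = 24 * 183 + 0
Check: 4392 + 0 = 4392

q = 183, r = 0


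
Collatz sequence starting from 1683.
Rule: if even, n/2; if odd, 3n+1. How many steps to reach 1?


1683 → 5050 → 2525 → 7576 → 3788 → 1894 → 947 → 2842 → 1421 → 4264 → 2132 → 1066 → 533 → 1600 → 800 → 400 → 200 → 100 → 50 → 25 → 76 → 38 → 19 → 58 → 29 → 88 → 44 → 22 → 11 → 34 → 17 → 52 → 26 → 13 → 40 → 20 → 10 → 5 → 16 → 8 → 4 → 2 → 1
Total steps = 42

42 steps


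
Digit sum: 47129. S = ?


4 + 7 + 1 + 2 + 9 = 23


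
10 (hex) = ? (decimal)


10 (base 16) = 16 (decimal)
16 (decimal) = 16 (base 10)


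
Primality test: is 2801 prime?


Check divisors up to sqrt(2801) = 52.9245
No divisors found.
2801 is prime.

Yes, 2801 is prime


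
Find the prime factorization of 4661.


4661 / 59 = 79
79 / 79 = 1
4661 = 59 × 79


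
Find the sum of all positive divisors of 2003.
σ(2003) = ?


Divisors of 2003: 1, 2003
Sum = 1 + 2003 = 2004

σ(2003) = 2004


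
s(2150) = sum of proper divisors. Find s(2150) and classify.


Proper divisors: 1, 2, 5, 10, 25, 43, 50, 86, 215, 430, 1075
Sum = 1 + 2 + 5 + 10 + 25 + 43 + 50 + 86 + 215 + 430 + 1075 = 1942
1942 < 2150 → deficient

s(2150) = 1942 (deficient)


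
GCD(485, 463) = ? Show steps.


485 = 1 * 463 + 22
463 = 21 * 22 + 1
22 = 22 * 1 + 0
GCD = 1


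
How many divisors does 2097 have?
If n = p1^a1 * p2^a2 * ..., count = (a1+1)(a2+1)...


2097 = 3^2 × 233^1
d(2097) = (2+1) × (1+1) = 6

6 divisors


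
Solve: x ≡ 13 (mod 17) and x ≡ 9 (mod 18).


M = 17*18 = 306
M1 = M/17 = 18, M2 = M/18 = 17
M1^(-1) mod 17 = 1, M2^(-1) mod 18 = 17
x = 13*18*1 + 9*17*17 = 2835
2835 mod 306 = 81
Check: 81 mod 17 = 13 ✓, 81 mod 18 = 9 ✓

x ≡ 81 (mod 306)


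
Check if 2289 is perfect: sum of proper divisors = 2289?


Proper divisors of 2289: 1, 3, 7, 21, 109, 327, 763
Sum = 1 + 3 + 7 + 21 + 109 + 327 + 763 = 1231

No, 2289 is not perfect (1231 ≠ 2289)


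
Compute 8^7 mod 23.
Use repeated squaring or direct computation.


8^1 mod 23 = 8
8^2 mod 23 = 18
8^3 mod 23 = 6
8^4 mod 23 = 2
8^5 mod 23 = 16
8^6 mod 23 = 13
8^7 mod 23 = 12
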